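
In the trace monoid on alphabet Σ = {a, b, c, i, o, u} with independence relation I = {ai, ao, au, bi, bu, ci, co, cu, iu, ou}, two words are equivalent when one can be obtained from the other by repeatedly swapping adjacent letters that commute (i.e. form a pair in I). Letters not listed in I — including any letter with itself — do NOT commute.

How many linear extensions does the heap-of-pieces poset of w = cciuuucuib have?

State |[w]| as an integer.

#0=c has no predecessor
#1=c depends on [0:c]
#2=i has no predecessor
#3=u has no predecessor
#4=u depends on [3:u]
#5=u depends on [4:u]
#6=c depends on [1:c]
#7=u depends on [5:u]
#8=i depends on [2:i]
#9=b depends on [6:c]
sources: [0:c, 2:i, 3:u]
N(rest) = Σ N(rest − s) over sources s of rest; N(one piece) = 1:
  size 1 → [7]=1  [8]=1  [9]=1
  size 2 → [2,8]=1  [5,7]=1  [6,9]=1  [7,8]=2  [7,9]=2  [8,9]=2
  size 3 → [1,6,9]=1  [2,7,8]=3  [2,8,9]=3  [4,5,7]=1  [5,7,8]=3  [5,7,9]=3  [6,7,9]=3  [6,8,9]=3  [7,8,9]=6
  size 4 → [0,1,6,9]=1  [1,6,7,9]=4  [1,6,8,9]=4  [2,5,7,8]=6  [2,6,8,9]=6  [2,7,8,9]=12  [3,4,5,7]=1  [4,5,7,8]=4  [4,5,7,9]=4  [5,6,7,9]=6  [5,7,8,9]=12  [6,7,8,9]=12
  size 5 → [0,1,6,7,9]=5  [0,1,6,8,9]=5  [1,2,6,8,9]=10  [1,5,6,7,9]=10  [1,6,7,8,9]=20  [2,4,5,7,8]=10  [2,5,7,8,9]=30  [2,6,7,8,9]=30  [3,4,5,7,8]=5  [3,4,5,7,9]=5  [4,5,6,7,9]=10  [4,5,7,8,9]=20  [5,6,7,8,9]=30
  size 6 → [0,1,2,6,8,9]=15  [0,1,5,6,7,9]=15  [0,1,6,7,8,9]=30  [1,2,6,7,8,9]=60  [1,4,5,6,7,9]=20  [1,5,6,7,8,9]=60  [2,3,4,5,7,8]=15  [2,4,5,7,8,9]=60  [2,5,6,7,8,9]=90  [3,4,5,6,7,9]=15  [3,4,5,7,8,9]=30  [4,5,6,7,8,9]=60
  size 7 → [0,1,2,6,7,8,9]=105  [0,1,4,5,6,7,9]=35  [0,1,5,6,7,8,9]=105  [1,2,5,6,7,8,9]=210  [1,3,4,5,6,7,9]=35  [1,4,5,6,7,8,9]=140  [2,3,4,5,7,8,9]=105  [2,4,5,6,7,8,9]=210  [3,4,5,6,7,8,9]=105
  size 8 → [0,1,2,5,6,7,8,9]=420  [0,1,3,4,5,6,7,9]=70  [0,1,4,5,6,7,8,9]=280  [1,2,4,5,6,7,8,9]=560  [1,3,4,5,6,7,8,9]=280  [2,3,4,5,6,7,8,9]=420
  first=0(c) contributes 1260
  first=2(i) contributes 630
  first=3(u) contributes 1260
|[w]| = 3150

3150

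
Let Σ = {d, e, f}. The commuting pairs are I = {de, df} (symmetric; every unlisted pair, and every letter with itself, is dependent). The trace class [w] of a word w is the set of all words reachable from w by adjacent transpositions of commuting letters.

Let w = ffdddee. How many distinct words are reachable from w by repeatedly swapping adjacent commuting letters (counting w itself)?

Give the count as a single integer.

35

drop 0:f onto floor
drop 1:f onto {0:f}
drop 2:d onto floor
drop 3:d onto {2:d}
drop 4:d onto {3:d}
drop 5:e onto {1:f}
drop 6:e onto {5:e}
ground layer = {0:f, 2:d}
drop-orders for the pieces not yet dropped (sum over which currently-grounded one goes next):
  1 to go: {4} 1  {6} 1
  2 to go: {3,4} 1  {4,6} 2  {5,6} 1
  3 to go: {1,5,6} 1  {2,3,4} 1  {3,4,6} 3  {4,5,6} 3
  4 to go: {0,1,5,6} 1  {1,4,5,6} 4  {2,3,4,6} 4  {3,4,5,6} 6
  5 to go: {0,1,4,5,6} 5  {1,3,4,5,6} 10  {2,3,4,5,6} 10
  if 0:f drops first: 20 orders
  if 2:d drops first: 15 orders
heap linearizations: 35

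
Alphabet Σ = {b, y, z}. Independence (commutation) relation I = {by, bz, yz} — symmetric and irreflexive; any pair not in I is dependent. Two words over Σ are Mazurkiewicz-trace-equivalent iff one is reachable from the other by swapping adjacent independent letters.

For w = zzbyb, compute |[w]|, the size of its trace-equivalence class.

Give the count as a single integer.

30

0(z) covers ∅
1(z) covers 0:z
2(b) covers ∅
3(y) covers ∅
4(b) covers 2:b
floor of heap: 0:z, 2:b, 3:y
completions by unplaced set U, small U first (add the entries for U minus each lowest piece of U):
  |U|=1: {1}:1  {3}:1  {4}:1
  |U|=2: {0,1}:1  {1,3}:2  {1,4}:2  {2,4}:1  {3,4}:2
  |U|=3: {0,1,3}:3  {0,1,4}:3  {1,2,4}:3  {1,3,4}:6  {2,3,4}:3
  start at 0(z): 12
  start at 2(b): 12
  start at 3(y): 6
sum over floor = 30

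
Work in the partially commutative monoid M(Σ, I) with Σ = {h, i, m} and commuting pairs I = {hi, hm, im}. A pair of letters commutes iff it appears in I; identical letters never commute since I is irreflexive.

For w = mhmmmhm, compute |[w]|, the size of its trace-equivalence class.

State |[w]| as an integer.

0(m) covers ∅
1(h) covers ∅
2(m) covers 0:m
3(m) covers 2:m
4(m) covers 3:m
5(h) covers 1:h
6(m) covers 4:m
floor of heap: 0:m, 1:h
completions by unplaced set U, small U first (add the entries for U minus each lowest piece of U):
  |U|=1: {5}:1  {6}:1
  |U|=2: {1,5}:1  {4,6}:1  {5,6}:2
  |U|=3: {1,5,6}:3  {3,4,6}:1  {4,5,6}:3
  |U|=4: {1,4,5,6}:6  {2,3,4,6}:1  {3,4,5,6}:4
  |U|=5: {0,2,3,4,6}:1  {1,3,4,5,6}:10  {2,3,4,5,6}:5
  start at 0(m): 15
  start at 1(h): 6
sum over floor = 21

21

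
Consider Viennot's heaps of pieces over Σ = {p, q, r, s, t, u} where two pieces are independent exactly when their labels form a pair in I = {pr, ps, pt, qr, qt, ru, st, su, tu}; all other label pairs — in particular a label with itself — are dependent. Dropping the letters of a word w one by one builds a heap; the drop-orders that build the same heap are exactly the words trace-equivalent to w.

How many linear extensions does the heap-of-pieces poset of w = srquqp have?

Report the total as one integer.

5

0(s) covers ∅
1(r) covers 0:s
2(q) covers 0:s
3(u) covers 2:q
4(q) covers 3:u
5(p) covers 4:q
floor of heap: 0:s
completions by unplaced set U, small U first (add the entries for U minus each lowest piece of U):
  |U|=1: {1}:1  {5}:1
  |U|=2: {1,5}:2  {4,5}:1
  |U|=3: {1,4,5}:3  {3,4,5}:1
  |U|=4: {1,3,4,5}:4  {2,3,4,5}:1
  start at 0(s): 5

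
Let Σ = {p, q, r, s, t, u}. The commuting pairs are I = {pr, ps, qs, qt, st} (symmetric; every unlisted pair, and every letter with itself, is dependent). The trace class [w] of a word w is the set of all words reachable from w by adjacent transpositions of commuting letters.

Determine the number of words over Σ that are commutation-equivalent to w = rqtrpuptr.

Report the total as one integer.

drop 0:r onto floor
drop 1:q onto {0:r}
drop 2:t onto {0:r}
drop 3:r onto {1:q, 2:t}
drop 4:p onto {1:q, 2:t}
drop 5:u onto {3:r, 4:p}
drop 6:p onto {5:u}
drop 7:t onto {6:p}
drop 8:r onto {7:t}
ground layer = {0:r}
drop-orders for the pieces not yet dropped (sum over which currently-grounded one goes next):
  1 to go: {8} 1
  2 to go: {7,8} 1
  3 to go: {6,7,8} 1
  4 to go: {5,6,7,8} 1
  5 to go: {3,5,6,7,8} 1  {4,5,6,7,8} 1
  6 to go: {3,4,5,6,7,8} 2
  7 to go: {1,3,4,5,6,7,8} 2  {2,3,4,5,6,7,8} 2
  if 0:r drops first: 4 orders

4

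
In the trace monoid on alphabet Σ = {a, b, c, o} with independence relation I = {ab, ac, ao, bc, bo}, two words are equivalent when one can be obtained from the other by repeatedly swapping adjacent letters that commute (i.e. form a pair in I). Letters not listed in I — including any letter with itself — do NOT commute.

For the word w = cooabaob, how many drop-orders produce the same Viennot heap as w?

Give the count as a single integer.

0(c) covers ∅
1(o) covers 0:c
2(o) covers 1:o
3(a) covers ∅
4(b) covers ∅
5(a) covers 3:a
6(o) covers 2:o
7(b) covers 4:b
floor of heap: 0:c, 3:a, 4:b
completions by unplaced set U, small U first (add the entries for U minus each lowest piece of U):
  |U|=1: {5}:1  {6}:1  {7}:1
  |U|=2: {2,6}:1  {3,5}:1  {4,7}:1  {5,6}:2  {5,7}:2  {6,7}:2
  |U|=3: {1,2,6}:1  {2,5,6}:3  {2,6,7}:3  {3,5,6}:3  {3,5,7}:3  {4,5,7}:3  {4,6,7}:3  {5,6,7}:6
  |U|=4: {0,1,2,6}:1  {1,2,5,6}:4  {1,2,6,7}:4  {2,3,5,6}:6  {2,4,6,7}:6  {2,5,6,7}:12  {3,4,5,7}:6  {3,5,6,7}:12  {4,5,6,7}:12
  |U|=5: {0,1,2,5,6}:5  {0,1,2,6,7}:5  {1,2,3,5,6}:10  {1,2,4,6,7}:10  {1,2,5,6,7}:20  {2,3,5,6,7}:30  {2,4,5,6,7}:30  {3,4,5,6,7}:30
  |U|=6: {0,1,2,3,5,6}:15  {0,1,2,4,6,7}:15  {0,1,2,5,6,7}:30  {1,2,3,5,6,7}:60  {1,2,4,5,6,7}:60  {2,3,4,5,6,7}:90
  start at 0(c): 210
  start at 3(a): 105
  start at 4(b): 105
sum over floor = 420

420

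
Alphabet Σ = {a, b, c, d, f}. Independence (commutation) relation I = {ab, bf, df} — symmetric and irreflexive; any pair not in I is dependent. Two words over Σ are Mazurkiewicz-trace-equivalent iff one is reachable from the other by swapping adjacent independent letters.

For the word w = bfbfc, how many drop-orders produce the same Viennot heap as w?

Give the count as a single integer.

#0=b has no predecessor
#1=f has no predecessor
#2=b depends on [0:b]
#3=f depends on [1:f]
#4=c depends on [2:b, 3:f]
sources: [0:b, 1:f]
N(rest) = Σ N(rest − s) over sources s of rest; N(one piece) = 1:
  size 1 → [4]=1
  size 2 → [2,4]=1  [3,4]=1
  size 3 → [0,2,4]=1  [1,3,4]=1  [2,3,4]=2
  first=0(b) contributes 3
  first=1(f) contributes 3
|[w]| = 6

6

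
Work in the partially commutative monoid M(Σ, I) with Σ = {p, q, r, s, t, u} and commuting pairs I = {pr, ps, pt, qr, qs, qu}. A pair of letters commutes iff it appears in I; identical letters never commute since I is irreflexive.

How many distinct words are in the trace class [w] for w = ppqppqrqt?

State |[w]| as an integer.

0(p) covers ∅
1(p) covers 0:p
2(q) covers 1:p
3(p) covers 2:q
4(p) covers 3:p
5(q) covers 4:p
6(r) covers ∅
7(q) covers 5:q
8(t) covers 6:r, 7:q
floor of heap: 0:p, 6:r
completions by unplaced set U, small U first (add the entries for U minus each lowest piece of U):
  |U|=1: {8}:1
  |U|=2: {6,8}:1  {7,8}:1
  |U|=3: {5,7,8}:1  {6,7,8}:2
  |U|=4: {4,5,7,8}:1  {5,6,7,8}:3
  |U|=5: {3,4,5,7,8}:1  {4,5,6,7,8}:4
  |U|=6: {2,3,4,5,7,8}:1  {3,4,5,6,7,8}:5
  |U|=7: {1,2,3,4,5,7,8}:1  {2,3,4,5,6,7,8}:6
  start at 0(p): 7
  start at 6(r): 1
sum over floor = 8

8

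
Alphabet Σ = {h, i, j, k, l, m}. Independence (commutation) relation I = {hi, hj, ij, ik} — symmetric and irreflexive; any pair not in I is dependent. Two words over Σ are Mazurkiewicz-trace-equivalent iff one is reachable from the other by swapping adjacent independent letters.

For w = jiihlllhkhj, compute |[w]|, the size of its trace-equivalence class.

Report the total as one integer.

24

0(j) covers ∅
1(i) covers ∅
2(i) covers 1:i
3(h) covers ∅
4(l) covers 0:j, 2:i, 3:h
5(l) covers 4:l
6(l) covers 5:l
7(h) covers 6:l
8(k) covers 7:h
9(h) covers 8:k
10(j) covers 8:k
floor of heap: 0:j, 1:i, 3:h
completions by unplaced set U, small U first (add the entries for U minus each lowest piece of U):
  |U|=1: {9}:1  {10}:1
  |U|=2: {9,10}:2
  |U|=3: {8,9,10}:2
  |U|=4: {7,8,9,10}:2
  |U|=5: {6,7,8,9,10}:2
  |U|=6: {5,6,7,8,9,10}:2
  |U|=7: {4,5,6,7,8,9,10}:2
  |U|=8: {0,4,5,6,7,8,9,10}:2  {2,4,5,6,7,8,9,10}:2  {3,4,5,6,7,8,9,10}:2
  |U|=9: {0,2,4,5,6,7,8,9,10}:4  {0,3,4,5,6,7,8,9,10}:4  {1,2,4,5,6,7,8,9,10}:2  {2,3,4,5,6,7,8,9,10}:4
  start at 0(j): 6
  start at 1(i): 12
  start at 3(h): 6
sum over floor = 24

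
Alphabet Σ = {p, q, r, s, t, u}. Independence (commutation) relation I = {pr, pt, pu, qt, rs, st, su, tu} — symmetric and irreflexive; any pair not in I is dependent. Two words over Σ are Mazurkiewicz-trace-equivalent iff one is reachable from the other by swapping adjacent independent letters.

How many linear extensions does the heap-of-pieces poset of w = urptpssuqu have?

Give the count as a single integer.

210

drop 0:u onto floor
drop 1:r onto {0:u}
drop 2:p onto floor
drop 3:t onto {1:r}
drop 4:p onto {2:p}
drop 5:s onto {4:p}
drop 6:s onto {5:s}
drop 7:u onto {1:r}
drop 8:q onto {6:s, 7:u}
drop 9:u onto {8:q}
ground layer = {0:u, 2:p}
drop-orders for the pieces not yet dropped (sum over which currently-grounded one goes next):
  1 to go: {3} 1  {9} 1
  2 to go: {3,9} 2  {8,9} 1
  3 to go: {3,8,9} 3  {6,8,9} 1  {7,8,9} 1
  4 to go: {3,6,8,9} 4  {3,7,8,9} 4  {5,6,8,9} 1  {6,7,8,9} 2
  5 to go: {1,3,7,8,9} 4  {3,5,6,8,9} 5  {3,6,7,8,9} 10  {4,5,6,8,9} 1  {5,6,7,8,9} 3
  6 to go: {0,1,3,7,8,9} 4  {1,3,6,7,8,9} 14  {2,4,5,6,8,9} 1  {3,4,5,6,8,9} 6  {3,5,6,7,8,9} 18  {4,5,6,7,8,9} 4
  7 to go: {0,1,3,6,7,8,9} 18  {1,3,5,6,7,8,9} 32  {2,3,4,5,6,8,9} 7  {2,4,5,6,7,8,9} 5  {3,4,5,6,7,8,9} 28
  8 to go: {0,1,3,5,6,7,8,9} 50  {1,3,4,5,6,7,8,9} 60  {2,3,4,5,6,7,8,9} 40
  if 0:u drops first: 100 orders
  if 2:p drops first: 110 orders
heap linearizations: 210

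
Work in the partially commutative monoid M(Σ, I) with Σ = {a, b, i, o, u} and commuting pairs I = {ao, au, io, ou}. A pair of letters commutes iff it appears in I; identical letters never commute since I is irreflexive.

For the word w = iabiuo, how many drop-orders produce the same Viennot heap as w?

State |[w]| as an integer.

3

piece 0:i — minimal
piece 1:a rests on {0:i}
piece 2:b rests on {1:a}
piece 3:i rests on {2:b}
piece 4:u rests on {3:i}
piece 5:o rests on {2:b}
minimal pieces: {0:i}
ways to finish when only these pieces remain (= sum over removing one remaining piece with nothing left below it):
  1 left: {4}→1  {5}→1
  2 left: {3,4}→1  {4,5}→2
  3 left: {3,4,5}→3
  4 left: {2,3,4,5}→3
  placing 0:i first → 3 extensions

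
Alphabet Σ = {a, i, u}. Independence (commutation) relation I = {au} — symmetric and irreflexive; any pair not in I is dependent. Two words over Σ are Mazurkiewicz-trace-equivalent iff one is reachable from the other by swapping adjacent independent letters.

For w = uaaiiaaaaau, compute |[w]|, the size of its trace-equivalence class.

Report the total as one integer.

18

drop 0:u onto floor
drop 1:a onto floor
drop 2:a onto {1:a}
drop 3:i onto {0:u, 2:a}
drop 4:i onto {3:i}
drop 5:a onto {4:i}
drop 6:a onto {5:a}
drop 7:a onto {6:a}
drop 8:a onto {7:a}
drop 9:a onto {8:a}
drop 10:u onto {4:i}
ground layer = {0:u, 1:a}
drop-orders for the pieces not yet dropped (sum over which currently-grounded one goes next):
  1 to go: {9} 1  {10} 1
  2 to go: {8,9} 1  {9,10} 2
  3 to go: {7,8,9} 1  {8,9,10} 3
  4 to go: {6,7,8,9} 1  {7,8,9,10} 4
  5 to go: {5,6,7,8,9} 1  {6,7,8,9,10} 5
  6 to go: {5,6,7,8,9,10} 6
  7 to go: {4,5,6,7,8,9,10} 6
  8 to go: {3,4,5,6,7,8,9,10} 6
  9 to go: {0,3,4,5,6,7,8,9,10} 6  {2,3,4,5,6,7,8,9,10} 6
  if 0:u drops first: 6 orders
  if 1:a drops first: 12 orders
heap linearizations: 18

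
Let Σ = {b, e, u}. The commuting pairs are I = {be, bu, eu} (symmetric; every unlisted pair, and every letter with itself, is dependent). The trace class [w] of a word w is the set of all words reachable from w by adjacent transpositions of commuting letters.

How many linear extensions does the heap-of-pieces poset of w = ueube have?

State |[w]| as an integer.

30

0(u) covers ∅
1(e) covers ∅
2(u) covers 0:u
3(b) covers ∅
4(e) covers 1:e
floor of heap: 0:u, 1:e, 3:b
completions by unplaced set U, small U first (add the entries for U minus each lowest piece of U):
  |U|=1: {2}:1  {3}:1  {4}:1
  |U|=2: {0,2}:1  {1,4}:1  {2,3}:2  {2,4}:2  {3,4}:2
  |U|=3: {0,2,3}:3  {0,2,4}:3  {1,2,4}:3  {1,3,4}:3  {2,3,4}:6
  start at 0(u): 12
  start at 1(e): 12
  start at 3(b): 6
sum over floor = 30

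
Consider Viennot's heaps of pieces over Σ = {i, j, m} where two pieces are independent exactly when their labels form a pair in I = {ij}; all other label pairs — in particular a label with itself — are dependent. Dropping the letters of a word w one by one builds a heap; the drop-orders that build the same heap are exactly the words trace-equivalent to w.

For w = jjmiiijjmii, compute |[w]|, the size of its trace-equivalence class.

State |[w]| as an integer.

10

#0=j has no predecessor
#1=j depends on [0:j]
#2=m depends on [1:j]
#3=i depends on [2:m]
#4=i depends on [3:i]
#5=i depends on [4:i]
#6=j depends on [2:m]
#7=j depends on [6:j]
#8=m depends on [5:i, 7:j]
#9=i depends on [8:m]
#10=i depends on [9:i]
sources: [0:j]
N(rest) = Σ N(rest − s) over sources s of rest; N(one piece) = 1:
  size 1 → [10]=1
  size 2 → [9,10]=1
  size 3 → [8,9,10]=1
  size 4 → [5,8,9,10]=1  [7,8,9,10]=1
  size 5 → [4,5,8,9,10]=1  [5,7,8,9,10]=2  [6,7,8,9,10]=1
  size 6 → [3,4,5,8,9,10]=1  [4,5,7,8,9,10]=3  [5,6,7,8,9,10]=3
  size 7 → [3,4,5,7,8,9,10]=4  [4,5,6,7,8,9,10]=6
  size 8 → [3,4,5,6,7,8,9,10]=10
  size 9 → [2,3,4,5,6,7,8,9,10]=10
  first=0(j) contributes 10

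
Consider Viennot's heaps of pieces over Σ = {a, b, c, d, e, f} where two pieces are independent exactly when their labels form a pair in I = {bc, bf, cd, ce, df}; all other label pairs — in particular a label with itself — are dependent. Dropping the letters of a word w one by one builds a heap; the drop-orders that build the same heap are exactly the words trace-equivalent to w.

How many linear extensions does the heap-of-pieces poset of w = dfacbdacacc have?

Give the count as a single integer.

6

0(d) covers ∅
1(f) covers ∅
2(a) covers 0:d, 1:f
3(c) covers 2:a
4(b) covers 2:a
5(d) covers 4:b
6(a) covers 3:c, 5:d
7(c) covers 6:a
8(a) covers 7:c
9(c) covers 8:a
10(c) covers 9:c
floor of heap: 0:d, 1:f
completions by unplaced set U, small U first (add the entries for U minus each lowest piece of U):
  |U|=1: {10}:1
  |U|=2: {9,10}:1
  |U|=3: {8,9,10}:1
  |U|=4: {7,8,9,10}:1
  |U|=5: {6,7,8,9,10}:1
  |U|=6: {3,6,7,8,9,10}:1  {5,6,7,8,9,10}:1
  |U|=7: {3,5,6,7,8,9,10}:2  {4,5,6,7,8,9,10}:1
  |U|=8: {3,4,5,6,7,8,9,10}:3
  |U|=9: {2,3,4,5,6,7,8,9,10}:3
  start at 0(d): 3
  start at 1(f): 3
sum over floor = 6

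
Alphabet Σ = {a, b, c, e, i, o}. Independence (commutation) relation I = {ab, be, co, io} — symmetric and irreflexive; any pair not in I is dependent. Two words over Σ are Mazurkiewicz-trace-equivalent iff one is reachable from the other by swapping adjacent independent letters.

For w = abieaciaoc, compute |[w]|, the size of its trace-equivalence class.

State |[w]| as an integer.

4

#0=a has no predecessor
#1=b has no predecessor
#2=i depends on [0:a, 1:b]
#3=e depends on [2:i]
#4=a depends on [3:e]
#5=c depends on [4:a]
#6=i depends on [5:c]
#7=a depends on [6:i]
#8=o depends on [7:a]
#9=c depends on [7:a]
sources: [0:a, 1:b]
N(rest) = Σ N(rest − s) over sources s of rest; N(one piece) = 1:
  size 1 → [8]=1  [9]=1
  size 2 → [8,9]=2
  size 3 → [7,8,9]=2
  size 4 → [6,7,8,9]=2
  size 5 → [5,6,7,8,9]=2
  size 6 → [4,5,6,7,8,9]=2
  size 7 → [3,4,5,6,7,8,9]=2
  size 8 → [2,3,4,5,6,7,8,9]=2
  first=0(a) contributes 2
  first=1(b) contributes 2
|[w]| = 4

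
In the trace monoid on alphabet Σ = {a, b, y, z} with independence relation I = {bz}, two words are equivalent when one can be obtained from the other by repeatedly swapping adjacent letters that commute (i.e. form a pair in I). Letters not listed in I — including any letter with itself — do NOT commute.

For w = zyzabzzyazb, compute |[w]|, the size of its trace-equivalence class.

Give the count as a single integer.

piece 0:z — minimal
piece 1:y rests on {0:z}
piece 2:z rests on {1:y}
piece 3:a rests on {2:z}
piece 4:b rests on {3:a}
piece 5:z rests on {3:a}
piece 6:z rests on {5:z}
piece 7:y rests on {4:b, 6:z}
piece 8:a rests on {7:y}
piece 9:z rests on {8:a}
piece 10:b rests on {8:a}
minimal pieces: {0:z}
ways to finish when only these pieces remain (= sum over removing one remaining piece with nothing left below it):
  1 left: {9}→1  {10}→1
  2 left: {9,10}→2
  3 left: {8,9,10}→2
  4 left: {7,8,9,10}→2
  5 left: {4,7,8,9,10}→2  {6,7,8,9,10}→2
  6 left: {4,6,7,8,9,10}→4  {5,6,7,8,9,10}→2
  7 left: {4,5,6,7,8,9,10}→6
  8 left: {3,4,5,6,7,8,9,10}→6
  9 left: {2,3,4,5,6,7,8,9,10}→6
  placing 0:z first → 6 extensions

6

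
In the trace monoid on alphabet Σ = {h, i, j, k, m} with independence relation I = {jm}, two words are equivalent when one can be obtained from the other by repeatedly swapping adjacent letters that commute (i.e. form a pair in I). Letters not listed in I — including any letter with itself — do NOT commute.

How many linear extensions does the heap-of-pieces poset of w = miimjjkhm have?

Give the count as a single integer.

3

0(m) covers ∅
1(i) covers 0:m
2(i) covers 1:i
3(m) covers 2:i
4(j) covers 2:i
5(j) covers 4:j
6(k) covers 3:m, 5:j
7(h) covers 6:k
8(m) covers 7:h
floor of heap: 0:m
completions by unplaced set U, small U first (add the entries for U minus each lowest piece of U):
  |U|=1: {8}:1
  |U|=2: {7,8}:1
  |U|=3: {6,7,8}:1
  |U|=4: {3,6,7,8}:1  {5,6,7,8}:1
  |U|=5: {3,5,6,7,8}:2  {4,5,6,7,8}:1
  |U|=6: {3,4,5,6,7,8}:3
  |U|=7: {2,3,4,5,6,7,8}:3
  start at 0(m): 3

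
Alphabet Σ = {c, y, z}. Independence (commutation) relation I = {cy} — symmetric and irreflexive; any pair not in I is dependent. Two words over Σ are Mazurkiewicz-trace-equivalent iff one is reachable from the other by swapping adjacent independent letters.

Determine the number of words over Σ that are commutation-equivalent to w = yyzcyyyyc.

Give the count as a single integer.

15

0(y) covers ∅
1(y) covers 0:y
2(z) covers 1:y
3(c) covers 2:z
4(y) covers 2:z
5(y) covers 4:y
6(y) covers 5:y
7(y) covers 6:y
8(c) covers 3:c
floor of heap: 0:y
completions by unplaced set U, small U first (add the entries for U minus each lowest piece of U):
  |U|=1: {7}:1  {8}:1
  |U|=2: {3,8}:1  {6,7}:1  {7,8}:2
  |U|=3: {3,7,8}:3  {5,6,7}:1  {6,7,8}:3
  |U|=4: {3,6,7,8}:6  {4,5,6,7}:1  {5,6,7,8}:4
  |U|=5: {3,5,6,7,8}:10  {4,5,6,7,8}:5
  |U|=6: {3,4,5,6,7,8}:15
  |U|=7: {2,3,4,5,6,7,8}:15
  start at 0(y): 15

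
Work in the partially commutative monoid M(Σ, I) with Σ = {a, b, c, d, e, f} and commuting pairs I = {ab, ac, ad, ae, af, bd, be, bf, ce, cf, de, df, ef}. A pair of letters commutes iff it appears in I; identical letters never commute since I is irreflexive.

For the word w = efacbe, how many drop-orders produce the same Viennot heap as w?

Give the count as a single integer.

piece 0:e — minimal
piece 1:f — minimal
piece 2:a — minimal
piece 3:c — minimal
piece 4:b rests on {3:c}
piece 5:e rests on {0:e}
minimal pieces: {0:e, 1:f, 2:a, 3:c}
ways to finish when only these pieces remain (= sum over removing one remaining piece with nothing left below it):
  1 left: {1}→1  {2}→1  {4}→1  {5}→1
  2 left: {0,5}→1  {1,2}→2  {1,4}→2  {1,5}→2  {2,4}→2  {2,5}→2  {3,4}→1  {4,5}→2
  3 left: {0,1,5}→3  {0,2,5}→3  {0,4,5}→3  {1,2,4}→6  {1,2,5}→6  {1,3,4}→3  {1,4,5}→6  {2,3,4}→3  {2,4,5}→6  {3,4,5}→3
  4 left: {0,1,2,5}→12  {0,1,4,5}→12  {0,2,4,5}→12  {0,3,4,5}→6  {1,2,3,4}→12  {1,2,4,5}→24  {1,3,4,5}→12  {2,3,4,5}→12
  placing 0:e first → 60 extensions
  placing 1:f first → 30 extensions
  placing 2:a first → 30 extensions
  placing 3:c first → 60 extensions
total linear extensions = 180

180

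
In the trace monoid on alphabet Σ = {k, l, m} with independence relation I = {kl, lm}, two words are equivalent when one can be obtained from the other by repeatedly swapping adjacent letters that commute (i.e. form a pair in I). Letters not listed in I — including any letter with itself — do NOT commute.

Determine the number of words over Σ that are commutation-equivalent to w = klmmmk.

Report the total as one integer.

drop 0:k onto floor
drop 1:l onto floor
drop 2:m onto {0:k}
drop 3:m onto {2:m}
drop 4:m onto {3:m}
drop 5:k onto {4:m}
ground layer = {0:k, 1:l}
drop-orders for the pieces not yet dropped (sum over which currently-grounded one goes next):
  1 to go: {1} 1  {5} 1
  2 to go: {1,5} 2  {4,5} 1
  3 to go: {1,4,5} 3  {3,4,5} 1
  4 to go: {1,3,4,5} 4  {2,3,4,5} 1
  if 0:k drops first: 5 orders
  if 1:l drops first: 1 orders
heap linearizations: 6

6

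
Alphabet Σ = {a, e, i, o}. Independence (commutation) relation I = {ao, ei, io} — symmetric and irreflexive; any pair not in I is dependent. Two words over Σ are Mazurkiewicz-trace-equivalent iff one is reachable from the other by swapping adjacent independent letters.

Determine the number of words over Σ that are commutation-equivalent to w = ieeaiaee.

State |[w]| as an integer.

0(i) covers ∅
1(e) covers ∅
2(e) covers 1:e
3(a) covers 0:i, 2:e
4(i) covers 3:a
5(a) covers 4:i
6(e) covers 5:a
7(e) covers 6:e
floor of heap: 0:i, 1:e
completions by unplaced set U, small U first (add the entries for U minus each lowest piece of U):
  |U|=1: {7}:1
  |U|=2: {6,7}:1
  |U|=3: {5,6,7}:1
  |U|=4: {4,5,6,7}:1
  |U|=5: {3,4,5,6,7}:1
  |U|=6: {0,3,4,5,6,7}:1  {2,3,4,5,6,7}:1
  start at 0(i): 1
  start at 1(e): 2
sum over floor = 3

3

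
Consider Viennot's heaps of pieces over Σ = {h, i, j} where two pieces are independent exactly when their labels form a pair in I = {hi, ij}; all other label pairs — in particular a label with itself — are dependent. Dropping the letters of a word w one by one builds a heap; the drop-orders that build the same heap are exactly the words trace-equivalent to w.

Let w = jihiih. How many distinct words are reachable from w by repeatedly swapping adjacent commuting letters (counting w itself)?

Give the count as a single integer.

20

piece 0:j — minimal
piece 1:i — minimal
piece 2:h rests on {0:j}
piece 3:i rests on {1:i}
piece 4:i rests on {3:i}
piece 5:h rests on {2:h}
minimal pieces: {0:j, 1:i}
ways to finish when only these pieces remain (= sum over removing one remaining piece with nothing left below it):
  1 left: {4}→1  {5}→1
  2 left: {2,5}→1  {3,4}→1  {4,5}→2
  3 left: {0,2,5}→1  {1,3,4}→1  {2,4,5}→3  {3,4,5}→3
  4 left: {0,2,4,5}→4  {1,3,4,5}→4  {2,3,4,5}→6
  placing 0:j first → 10 extensions
  placing 1:i first → 10 extensions
total linear extensions = 20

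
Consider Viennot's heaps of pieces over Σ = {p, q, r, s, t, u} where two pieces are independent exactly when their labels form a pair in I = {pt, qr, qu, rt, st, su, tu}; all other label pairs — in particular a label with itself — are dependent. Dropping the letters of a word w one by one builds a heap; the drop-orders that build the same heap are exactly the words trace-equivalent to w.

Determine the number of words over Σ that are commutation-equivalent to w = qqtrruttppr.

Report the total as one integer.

#0=q has no predecessor
#1=q depends on [0:q]
#2=t depends on [1:q]
#3=r has no predecessor
#4=r depends on [3:r]
#5=u depends on [4:r]
#6=t depends on [2:t]
#7=t depends on [6:t]
#8=p depends on [1:q, 5:u]
#9=p depends on [8:p]
#10=r depends on [9:p]
sources: [0:q, 3:r]
N(rest) = Σ N(rest − s) over sources s of rest; N(one piece) = 1:
  size 1 → [7]=1  [10]=1
  size 2 → [6,7]=1  [7,10]=2  [9,10]=1
  size 3 → [2,6,7]=1  [6,7,10]=3  [7,9,10]=3  [8,9,10]=1
  size 4 → [2,6,7,10]=4  [5,8,9,10]=1  [6,7,9,10]=6  [7,8,9,10]=4
  size 5 → [2,6,7,9,10]=10  [4,5,8,9,10]=1  [5,7,8,9,10]=5  [6,7,8,9,10]=10
  size 6 → [2,6,7,8,9,10]=20  [3,4,5,8,9,10]=1  [4,5,7,8,9,10]=6  [5,6,7,8,9,10]=15
  size 7 → [1,2,6,7,8,9,10]=20  [2,5,6,7,8,9,10]=35  [3,4,5,7,8,9,10]=7  [4,5,6,7,8,9,10]=21
  size 8 → [0,1,2,6,7,8,9,10]=20  [1,2,5,6,7,8,9,10]=55  [2,4,5,6,7,8,9,10]=56  [3,4,5,6,7,8,9,10]=28
  size 9 → [0,1,2,5,6,7,8,9,10]=75  [1,2,4,5,6,7,8,9,10]=111  [2,3,4,5,6,7,8,9,10]=84
  first=0(q) contributes 195
  first=3(r) contributes 186
|[w]| = 381

381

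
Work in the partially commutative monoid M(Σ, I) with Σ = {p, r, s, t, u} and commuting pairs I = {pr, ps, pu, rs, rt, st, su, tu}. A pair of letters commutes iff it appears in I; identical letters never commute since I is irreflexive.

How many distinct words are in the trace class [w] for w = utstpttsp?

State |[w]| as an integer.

0(u) covers ∅
1(t) covers ∅
2(s) covers ∅
3(t) covers 1:t
4(p) covers 3:t
5(t) covers 4:p
6(t) covers 5:t
7(s) covers 2:s
8(p) covers 6:t
floor of heap: 0:u, 1:t, 2:s
completions by unplaced set U, small U first (add the entries for U minus each lowest piece of U):
  |U|=1: {0}:1  {7}:1  {8}:1
  |U|=2: {0,7}:2  {0,8}:2  {2,7}:1  {6,8}:1  {7,8}:2
  |U|=3: {0,2,7}:3  {0,6,8}:3  {0,7,8}:6  {2,7,8}:3  {5,6,8}:1  {6,7,8}:3
  |U|=4: {0,2,7,8}:12  {0,5,6,8}:4  {0,6,7,8}:12  {2,6,7,8}:6  {4,5,6,8}:1  {5,6,7,8}:4
  |U|=5: {0,2,6,7,8}:30  {0,4,5,6,8}:5  {0,5,6,7,8}:20  {2,5,6,7,8}:10  {3,4,5,6,8}:1  {4,5,6,7,8}:5
  |U|=6: {0,2,5,6,7,8}:60  {0,3,4,5,6,8}:6  {0,4,5,6,7,8}:30  {1,3,4,5,6,8}:1  {2,4,5,6,7,8}:15  {3,4,5,6,7,8}:6
  |U|=7: {0,1,3,4,5,6,8}:7  {0,2,4,5,6,7,8}:105  {0,3,4,5,6,7,8}:42  {1,3,4,5,6,7,8}:7  {2,3,4,5,6,7,8}:21
  start at 0(u): 28
  start at 1(t): 168
  start at 2(s): 56
sum over floor = 252

252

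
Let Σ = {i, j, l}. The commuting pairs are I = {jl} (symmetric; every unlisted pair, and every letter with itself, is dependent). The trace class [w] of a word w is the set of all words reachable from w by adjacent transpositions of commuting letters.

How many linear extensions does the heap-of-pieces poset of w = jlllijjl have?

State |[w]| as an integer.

0(j) covers ∅
1(l) covers ∅
2(l) covers 1:l
3(l) covers 2:l
4(i) covers 0:j, 3:l
5(j) covers 4:i
6(j) covers 5:j
7(l) covers 4:i
floor of heap: 0:j, 1:l
completions by unplaced set U, small U first (add the entries for U minus each lowest piece of U):
  |U|=1: {6}:1  {7}:1
  |U|=2: {5,6}:1  {6,7}:2
  |U|=3: {5,6,7}:3
  |U|=4: {4,5,6,7}:3
  |U|=5: {0,4,5,6,7}:3  {3,4,5,6,7}:3
  |U|=6: {0,3,4,5,6,7}:6  {2,3,4,5,6,7}:3
  start at 0(j): 3
  start at 1(l): 9
sum over floor = 12

12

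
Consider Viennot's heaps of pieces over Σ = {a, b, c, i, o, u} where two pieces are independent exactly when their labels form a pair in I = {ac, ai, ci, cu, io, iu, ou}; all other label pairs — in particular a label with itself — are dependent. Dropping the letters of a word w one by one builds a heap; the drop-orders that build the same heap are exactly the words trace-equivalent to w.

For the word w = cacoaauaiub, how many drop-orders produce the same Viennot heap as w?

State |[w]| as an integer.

piece 0:c — minimal
piece 1:a — minimal
piece 2:c rests on {0:c}
piece 3:o rests on {1:a, 2:c}
piece 4:a rests on {3:o}
piece 5:a rests on {4:a}
piece 6:u rests on {5:a}
piece 7:a rests on {6:u}
piece 8:i — minimal
piece 9:u rests on {7:a}
piece 10:b rests on {8:i, 9:u}
minimal pieces: {0:c, 1:a, 8:i}
ways to finish when only these pieces remain (= sum over removing one remaining piece with nothing left below it):
  1 left: {10}→1
  2 left: {8,10}→1  {9,10}→1
  3 left: {7,9,10}→1  {8,9,10}→2
  4 left: {6,7,9,10}→1  {7,8,9,10}→3
  5 left: {5,6,7,9,10}→1  {6,7,8,9,10}→4
  6 left: {4,5,6,7,9,10}→1  {5,6,7,8,9,10}→5
  7 left: {3,4,5,6,7,9,10}→1  {4,5,6,7,8,9,10}→6
  8 left: {1,3,4,5,6,7,9,10}→1  {2,3,4,5,6,7,9,10}→1  {3,4,5,6,7,8,9,10}→7
  9 left: {0,2,3,4,5,6,7,9,10}→1  {1,2,3,4,5,6,7,9,10}→2  {1,3,4,5,6,7,8,9,10}→8  {2,3,4,5,6,7,8,9,10}→8
  placing 0:c first → 18 extensions
  placing 1:a first → 9 extensions
  placing 8:i first → 3 extensions
total linear extensions = 30

30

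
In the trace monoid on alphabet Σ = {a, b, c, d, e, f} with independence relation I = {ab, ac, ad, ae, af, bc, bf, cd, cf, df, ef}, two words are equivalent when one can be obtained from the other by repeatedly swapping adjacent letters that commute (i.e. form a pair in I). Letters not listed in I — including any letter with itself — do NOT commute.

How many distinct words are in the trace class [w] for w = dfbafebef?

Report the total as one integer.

504

drop 0:d onto floor
drop 1:f onto floor
drop 2:b onto {0:d}
drop 3:a onto floor
drop 4:f onto {1:f}
drop 5:e onto {2:b}
drop 6:b onto {5:e}
drop 7:e onto {6:b}
drop 8:f onto {4:f}
ground layer = {0:d, 1:f, 3:a}
drop-orders for the pieces not yet dropped (sum over which currently-grounded one goes next):
  1 to go: {3} 1  {7} 1  {8} 1
  2 to go: {3,7} 2  {3,8} 2  {4,8} 1  {6,7} 1  {7,8} 2
  3 to go: {1,4,8} 1  {3,4,8} 3  {3,6,7} 3  {3,7,8} 6  {4,7,8} 3  {5,6,7} 1  {6,7,8} 3
  4 to go: {1,3,4,8} 4  {1,4,7,8} 4  {2,5,6,7} 1  {3,4,7,8} 12  {3,5,6,7} 4  {3,6,7,8} 12  {4,6,7,8} 6  {5,6,7,8} 4
  5 to go: {0,2,5,6,7} 1  {1,3,4,7,8} 20  {1,4,6,7,8} 10  {2,3,5,6,7} 5  {2,5,6,7,8} 5  {3,4,6,7,8} 30  {3,5,6,7,8} 20  {4,5,6,7,8} 10
  6 to go: {0,2,3,5,6,7} 6  {0,2,5,6,7,8} 6  {1,3,4,6,7,8} 60  {1,4,5,6,7,8} 20  {2,3,5,6,7,8} 30  {2,4,5,6,7,8} 15  {3,4,5,6,7,8} 60
  7 to go: {0,2,3,5,6,7,8} 42  {0,2,4,5,6,7,8} 21  {1,2,4,5,6,7,8} 35  {1,3,4,5,6,7,8} 140  {2,3,4,5,6,7,8} 105
  if 0:d drops first: 280 orders
  if 1:f drops first: 168 orders
  if 3:a drops first: 56 orders
heap linearizations: 504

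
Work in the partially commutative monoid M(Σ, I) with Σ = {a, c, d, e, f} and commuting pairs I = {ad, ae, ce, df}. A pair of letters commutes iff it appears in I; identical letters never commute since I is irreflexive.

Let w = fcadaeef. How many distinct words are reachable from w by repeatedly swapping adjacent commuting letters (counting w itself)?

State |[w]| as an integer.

0(f) covers ∅
1(c) covers 0:f
2(a) covers 1:c
3(d) covers 1:c
4(a) covers 2:a
5(e) covers 3:d
6(e) covers 5:e
7(f) covers 4:a, 6:e
floor of heap: 0:f
completions by unplaced set U, small U first (add the entries for U minus each lowest piece of U):
  |U|=1: {7}:1
  |U|=2: {4,7}:1  {6,7}:1
  |U|=3: {2,4,7}:1  {4,6,7}:2  {5,6,7}:1
  |U|=4: {2,4,6,7}:3  {3,5,6,7}:1  {4,5,6,7}:3
  |U|=5: {2,4,5,6,7}:6  {3,4,5,6,7}:4
  |U|=6: {2,3,4,5,6,7}:10
  start at 0(f): 10

10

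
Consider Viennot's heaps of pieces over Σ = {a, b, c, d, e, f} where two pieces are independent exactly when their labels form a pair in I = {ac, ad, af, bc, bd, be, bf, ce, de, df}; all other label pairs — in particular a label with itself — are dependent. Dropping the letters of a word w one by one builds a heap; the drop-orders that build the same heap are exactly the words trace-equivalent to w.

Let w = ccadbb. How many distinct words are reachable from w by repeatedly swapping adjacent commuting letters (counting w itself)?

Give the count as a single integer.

20

0(c) covers ∅
1(c) covers 0:c
2(a) covers ∅
3(d) covers 1:c
4(b) covers 2:a
5(b) covers 4:b
floor of heap: 0:c, 2:a
completions by unplaced set U, small U first (add the entries for U minus each lowest piece of U):
  |U|=1: {3}:1  {5}:1
  |U|=2: {1,3}:1  {3,5}:2  {4,5}:1
  |U|=3: {0,1,3}:1  {1,3,5}:3  {2,4,5}:1  {3,4,5}:3
  |U|=4: {0,1,3,5}:4  {1,3,4,5}:6  {2,3,4,5}:4
  start at 0(c): 10
  start at 2(a): 10
sum over floor = 20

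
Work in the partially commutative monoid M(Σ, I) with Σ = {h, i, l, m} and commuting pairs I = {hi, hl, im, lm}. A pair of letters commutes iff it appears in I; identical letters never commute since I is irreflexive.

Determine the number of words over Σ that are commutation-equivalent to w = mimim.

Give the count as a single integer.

10

drop 0:m onto floor
drop 1:i onto floor
drop 2:m onto {0:m}
drop 3:i onto {1:i}
drop 4:m onto {2:m}
ground layer = {0:m, 1:i}
drop-orders for the pieces not yet dropped (sum over which currently-grounded one goes next):
  1 to go: {3} 1  {4} 1
  2 to go: {1,3} 1  {2,4} 1  {3,4} 2
  3 to go: {0,2,4} 1  {1,3,4} 3  {2,3,4} 3
  if 0:m drops first: 6 orders
  if 1:i drops first: 4 orders
heap linearizations: 10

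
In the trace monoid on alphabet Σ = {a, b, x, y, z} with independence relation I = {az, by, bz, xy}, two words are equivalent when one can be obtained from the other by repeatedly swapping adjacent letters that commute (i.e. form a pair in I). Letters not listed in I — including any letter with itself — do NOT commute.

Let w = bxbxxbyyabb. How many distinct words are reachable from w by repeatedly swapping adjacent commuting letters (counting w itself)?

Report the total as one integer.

#0=b has no predecessor
#1=x depends on [0:b]
#2=b depends on [1:x]
#3=x depends on [2:b]
#4=x depends on [3:x]
#5=b depends on [4:x]
#6=y has no predecessor
#7=y depends on [6:y]
#8=a depends on [5:b, 7:y]
#9=b depends on [8:a]
#10=b depends on [9:b]
sources: [0:b, 6:y]
N(rest) = Σ N(rest − s) over sources s of rest; N(one piece) = 1:
  size 1 → [10]=1
  size 2 → [9,10]=1
  size 3 → [8,9,10]=1
  size 4 → [5,8,9,10]=1  [7,8,9,10]=1
  size 5 → [4,5,8,9,10]=1  [5,7,8,9,10]=2  [6,7,8,9,10]=1
  size 6 → [3,4,5,8,9,10]=1  [4,5,7,8,9,10]=3  [5,6,7,8,9,10]=3
  size 7 → [2,3,4,5,8,9,10]=1  [3,4,5,7,8,9,10]=4  [4,5,6,7,8,9,10]=6
  size 8 → [1,2,3,4,5,8,9,10]=1  [2,3,4,5,7,8,9,10]=5  [3,4,5,6,7,8,9,10]=10
  size 9 → [0,1,2,3,4,5,8,9,10]=1  [1,2,3,4,5,7,8,9,10]=6  [2,3,4,5,6,7,8,9,10]=15
  first=0(b) contributes 21
  first=6(y) contributes 7
|[w]| = 28

28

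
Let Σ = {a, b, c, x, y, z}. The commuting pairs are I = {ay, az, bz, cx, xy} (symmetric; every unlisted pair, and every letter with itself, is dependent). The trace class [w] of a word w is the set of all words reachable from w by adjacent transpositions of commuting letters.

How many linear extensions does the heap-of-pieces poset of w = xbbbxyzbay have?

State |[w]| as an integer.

0(x) covers ∅
1(b) covers 0:x
2(b) covers 1:b
3(b) covers 2:b
4(x) covers 3:b
5(y) covers 3:b
6(z) covers 4:x, 5:y
7(b) covers 4:x, 5:y
8(a) covers 7:b
9(y) covers 6:z, 7:b
floor of heap: 0:x
completions by unplaced set U, small U first (add the entries for U minus each lowest piece of U):
  |U|=1: {8}:1  {9}:1
  |U|=2: {6,9}:1  {8,9}:2
  |U|=3: {6,8,9}:3  {7,8,9}:2
  |U|=4: {6,7,8,9}:5
  |U|=5: {4,6,7,8,9}:5  {5,6,7,8,9}:5
  |U|=6: {4,5,6,7,8,9}:10
  |U|=7: {3,4,5,6,7,8,9}:10
  |U|=8: {2,3,4,5,6,7,8,9}:10
  start at 0(x): 10

10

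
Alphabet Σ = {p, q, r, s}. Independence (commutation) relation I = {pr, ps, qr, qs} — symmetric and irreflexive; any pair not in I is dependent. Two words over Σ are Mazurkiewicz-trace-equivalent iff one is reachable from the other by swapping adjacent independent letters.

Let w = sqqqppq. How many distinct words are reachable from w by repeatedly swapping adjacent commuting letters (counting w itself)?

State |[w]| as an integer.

7

drop 0:s onto floor
drop 1:q onto floor
drop 2:q onto {1:q}
drop 3:q onto {2:q}
drop 4:p onto {3:q}
drop 5:p onto {4:p}
drop 6:q onto {5:p}
ground layer = {0:s, 1:q}
drop-orders for the pieces not yet dropped (sum over which currently-grounded one goes next):
  1 to go: {0} 1  {6} 1
  2 to go: {0,6} 2  {5,6} 1
  3 to go: {0,5,6} 3  {4,5,6} 1
  4 to go: {0,4,5,6} 4  {3,4,5,6} 1
  5 to go: {0,3,4,5,6} 5  {2,3,4,5,6} 1
  if 0:s drops first: 1 orders
  if 1:q drops first: 6 orders
heap linearizations: 7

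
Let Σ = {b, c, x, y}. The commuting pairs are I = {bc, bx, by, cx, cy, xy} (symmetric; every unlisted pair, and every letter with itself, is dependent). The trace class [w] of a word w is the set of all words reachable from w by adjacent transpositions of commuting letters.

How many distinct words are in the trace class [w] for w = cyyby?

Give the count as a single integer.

#0=c has no predecessor
#1=y has no predecessor
#2=y depends on [1:y]
#3=b has no predecessor
#4=y depends on [2:y]
sources: [0:c, 1:y, 3:b]
N(rest) = Σ N(rest − s) over sources s of rest; N(one piece) = 1:
  size 1 → [0]=1  [3]=1  [4]=1
  size 2 → [0,3]=2  [0,4]=2  [2,4]=1  [3,4]=2
  size 3 → [0,2,4]=3  [0,3,4]=6  [1,2,4]=1  [2,3,4]=3
  first=0(c) contributes 4
  first=1(y) contributes 12
  first=3(b) contributes 4
|[w]| = 20

20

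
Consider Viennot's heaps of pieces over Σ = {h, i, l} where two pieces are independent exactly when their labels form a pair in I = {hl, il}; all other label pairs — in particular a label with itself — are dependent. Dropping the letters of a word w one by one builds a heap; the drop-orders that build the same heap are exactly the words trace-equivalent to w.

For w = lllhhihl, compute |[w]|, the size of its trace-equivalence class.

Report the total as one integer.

drop 0:l onto floor
drop 1:l onto {0:l}
drop 2:l onto {1:l}
drop 3:h onto floor
drop 4:h onto {3:h}
drop 5:i onto {4:h}
drop 6:h onto {5:i}
drop 7:l onto {2:l}
ground layer = {0:l, 3:h}
drop-orders for the pieces not yet dropped (sum over which currently-grounded one goes next):
  1 to go: {6} 1  {7} 1
  2 to go: {2,7} 1  {5,6} 1  {6,7} 2
  3 to go: {1,2,7} 1  {2,6,7} 3  {4,5,6} 1  {5,6,7} 3
  4 to go: {0,1,2,7} 1  {1,2,6,7} 4  {2,5,6,7} 6  {3,4,5,6} 1  {4,5,6,7} 4
  5 to go: {0,1,2,6,7} 5  {1,2,5,6,7} 10  {2,4,5,6,7} 10  {3,4,5,6,7} 5
  6 to go: {0,1,2,5,6,7} 15  {1,2,4,5,6,7} 20  {2,3,4,5,6,7} 15
  if 0:l drops first: 35 orders
  if 3:h drops first: 35 orders
heap linearizations: 70

70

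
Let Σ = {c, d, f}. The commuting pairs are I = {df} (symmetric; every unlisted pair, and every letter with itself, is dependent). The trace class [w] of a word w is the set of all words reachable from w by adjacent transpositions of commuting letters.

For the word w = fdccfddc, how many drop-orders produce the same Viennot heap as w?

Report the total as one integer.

#0=f has no predecessor
#1=d has no predecessor
#2=c depends on [0:f, 1:d]
#3=c depends on [2:c]
#4=f depends on [3:c]
#5=d depends on [3:c]
#6=d depends on [5:d]
#7=c depends on [4:f, 6:d]
sources: [0:f, 1:d]
N(rest) = Σ N(rest − s) over sources s of rest; N(one piece) = 1:
  size 1 → [7]=1
  size 2 → [4,7]=1  [6,7]=1
  size 3 → [4,6,7]=2  [5,6,7]=1
  size 4 → [4,5,6,7]=3
  size 5 → [3,4,5,6,7]=3
  size 6 → [2,3,4,5,6,7]=3
  first=0(f) contributes 3
  first=1(d) contributes 3
|[w]| = 6

6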